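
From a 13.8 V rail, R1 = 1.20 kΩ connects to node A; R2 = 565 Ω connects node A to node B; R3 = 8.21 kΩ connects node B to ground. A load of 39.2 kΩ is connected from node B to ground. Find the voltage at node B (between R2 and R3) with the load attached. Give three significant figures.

V ≈ 11.0 V

At node B, R3 is in parallel with the load: R3‖R_L = 6788 Ω.
Below node A the resistance is R2 + (R3‖R_L) = 7353 Ω, so V_A = 13.8 × 7353/8553 = 11.86 V.
Then V_B = V_A × (R3‖R_L)/(R2 + R3‖R_L) = 11.86 × 6788/7353 = 11.0 V.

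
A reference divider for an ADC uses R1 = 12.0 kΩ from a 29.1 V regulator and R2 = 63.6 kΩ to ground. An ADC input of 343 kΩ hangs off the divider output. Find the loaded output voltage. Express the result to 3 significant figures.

The load sits in parallel with R2: R2‖R_L = (63.6 × 343) / (63.6 + 343) = 53.65 kΩ.
V_out = 29.1 × 53.65 / (12.0 + 53.65) = 29.1 × 53.65/65.65 = 23.8 V.

V_out ≈ 23.8 V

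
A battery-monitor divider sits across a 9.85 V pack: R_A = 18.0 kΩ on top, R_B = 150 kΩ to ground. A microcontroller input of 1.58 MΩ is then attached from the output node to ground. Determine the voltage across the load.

V_out ≈ 8.71 V

The load sits in parallel with R_B: R_B‖R_L = (150 × 1580) / (150 + 1580) = 137.0 kΩ.
V_out = 9.85 × 137.0 / (18.0 + 137.0) = 9.85 × 137.0/155.0 = 8.71 V.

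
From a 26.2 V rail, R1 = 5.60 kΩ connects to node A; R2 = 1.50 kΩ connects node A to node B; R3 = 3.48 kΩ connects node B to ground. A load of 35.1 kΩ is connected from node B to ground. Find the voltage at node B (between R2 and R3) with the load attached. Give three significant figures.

At node B, R3 is in parallel with the load: R3‖R_L = 3.166 kΩ.
Below node A the resistance is R2 + (R3‖R_L) = 4.666 kΩ, so V_A = 26.2 × 4.666/10.27 = 11.91 V.
Then V_B = V_A × (R3‖R_L)/(R2 + R3‖R_L) = 11.91 × 3.166/4.666 = 8.08 V.

V ≈ 8.08 V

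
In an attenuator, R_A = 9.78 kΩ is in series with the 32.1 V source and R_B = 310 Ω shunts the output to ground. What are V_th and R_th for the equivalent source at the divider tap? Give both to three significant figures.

V_th = 0.986 V, R_th = 300 Ω

V_th is the open-circuit tap voltage: 32.1 × 310/(9780 + 310) = 0.986 V.
With the supply zeroed, R_A and R_B appear in parallel from the tap: R_th = R_A‖R_B = (9780 × 310)/10090 = 300 Ω.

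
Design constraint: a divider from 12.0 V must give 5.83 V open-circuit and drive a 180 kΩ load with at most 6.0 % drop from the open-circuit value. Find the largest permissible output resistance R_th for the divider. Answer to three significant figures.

R_th ≤ 11.5 kΩ

Loading drop = R_th/(R_th + R_L) ≤ 0.0600, so R_th ≤ R_L · ε/(1−ε) = 180 kΩ × 0.0600/0.9400 = 11.5 kΩ.
(Any R1, R2 with R2/(R1+R2) = 0.486 and R1‖R2 ≤ 11.5 kΩ will meet the spec.)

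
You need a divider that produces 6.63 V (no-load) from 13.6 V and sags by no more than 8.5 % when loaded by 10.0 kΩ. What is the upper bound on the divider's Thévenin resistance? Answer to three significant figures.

R_th ≤ 929 Ω

Loading drop = R_th/(R_th + R_L) ≤ 0.0850, so R_th ≤ R_L · ε/(1−ε) = 10.0 kΩ × 0.0850/0.9150 = 929 Ω.
(Any R1, R2 with R2/(R1+R2) = 0.487 and R1‖R2 ≤ 929 Ω will meet the spec.)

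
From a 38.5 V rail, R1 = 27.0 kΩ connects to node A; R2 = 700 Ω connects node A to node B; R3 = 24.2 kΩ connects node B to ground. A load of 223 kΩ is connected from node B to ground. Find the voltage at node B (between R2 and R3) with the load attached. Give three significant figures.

V ≈ 17.0 V

At node B, R3 is in parallel with the load: R3‖R_L = 21830 Ω.
Below node A the resistance is R2 + (R3‖R_L) = 22530 Ω, so V_A = 38.5 × 22530/49530 = 17.51 V.
Then V_B = V_A × (R3‖R_L)/(R2 + R3‖R_L) = 17.51 × 21830/22530 = 17.0 V.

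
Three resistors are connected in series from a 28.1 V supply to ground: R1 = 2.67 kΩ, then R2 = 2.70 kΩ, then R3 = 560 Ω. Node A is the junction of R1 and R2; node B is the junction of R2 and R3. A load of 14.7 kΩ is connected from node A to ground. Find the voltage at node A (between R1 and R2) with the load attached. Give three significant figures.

V ≈ 14.0 V

Below node A the series string R2+R3 = 3260 Ω sits in parallel with the 14700 Ω load: 2668 Ω.
V_A = 28.1 × 2668/(2670 + 2668) = 14.0 V.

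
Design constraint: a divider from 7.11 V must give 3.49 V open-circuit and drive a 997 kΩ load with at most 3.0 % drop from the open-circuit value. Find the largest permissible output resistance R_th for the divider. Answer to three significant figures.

Loading drop = R_th/(R_th + R_L) ≤ 0.0300, so R_th ≤ R_L · ε/(1−ε) = 997 kΩ × 0.0300/0.9700 = 30.8 kΩ.

R_th ≤ 30.8 kΩ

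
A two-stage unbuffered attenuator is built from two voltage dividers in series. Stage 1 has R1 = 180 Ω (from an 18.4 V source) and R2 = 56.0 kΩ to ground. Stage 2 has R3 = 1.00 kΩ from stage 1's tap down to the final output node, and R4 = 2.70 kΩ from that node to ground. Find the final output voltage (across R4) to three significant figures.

V_out ≈ 12.8 V

Stage 2 presents R3+R4 = 3700 Ω as a load on stage 1's tap.
Stage 1's lower leg becomes R2‖(R3+R4) = 3471 Ω, so V_mid = 18.4 × 3471/3651 = 17.49 V.
Stage 2 is itself unloaded: V_out = V_mid × R4/(R3+R4) = 17.49 × 2700/3700 = 12.8 V.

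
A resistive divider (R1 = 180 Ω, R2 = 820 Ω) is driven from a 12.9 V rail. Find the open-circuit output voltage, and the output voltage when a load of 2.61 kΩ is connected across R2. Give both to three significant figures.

Unloaded: 10.6 V; loaded: 10.0 V

Open-circuit: V = 12.9 × 820/(180 + 820) = 10.6 V.
With the load, R2 becomes R2‖R_L = 624.0 Ω, so V = 12.9 × 624.0/804.0 = 10.0 V.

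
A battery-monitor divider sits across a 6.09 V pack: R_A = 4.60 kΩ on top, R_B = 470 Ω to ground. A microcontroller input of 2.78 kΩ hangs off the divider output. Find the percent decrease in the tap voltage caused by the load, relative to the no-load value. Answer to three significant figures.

13.3 %

Unloaded V = 6.09 × 470/5070 = 0.56456 V.
Loaded: R_B‖R_L = 402.0 Ω, giving V = 6.09 × 402.0/5002 = 0.48947 V.
Drop = (0.56456 − 0.48947) / 0.56456 = 13.3 %.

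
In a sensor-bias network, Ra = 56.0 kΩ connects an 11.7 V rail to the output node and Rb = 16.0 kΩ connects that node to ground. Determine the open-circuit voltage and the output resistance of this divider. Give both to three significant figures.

V_th = 2.60 V, R_th = 12.4 kΩ

V_th is the open-circuit tap voltage: 11.7 × 16.0/(56.0 + 16.0) = 2.60 V.
With the supply zeroed, Ra and Rb appear in parallel from the tap: R_th = Ra‖Rb = (56.0 × 16.0)/72.00 = 12.4 kΩ.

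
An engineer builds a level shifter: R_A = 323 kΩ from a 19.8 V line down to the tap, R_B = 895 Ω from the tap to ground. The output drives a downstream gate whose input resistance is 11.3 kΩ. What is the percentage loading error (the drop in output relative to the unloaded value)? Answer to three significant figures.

7.32 %

The divider's output (Thévenin) resistance is R_A‖R_B = 892.5 Ω.
Fractional drop under load = R_th/(R_th + R_L) = 892.5 / (892.5 + 11300) = 0.07320.
So the output falls by 7.32 %.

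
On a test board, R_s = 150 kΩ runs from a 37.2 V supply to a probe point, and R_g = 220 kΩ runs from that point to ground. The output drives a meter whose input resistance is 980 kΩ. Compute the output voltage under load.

The load sits in parallel with R_g: R_g‖R_L = (220 × 980) / (220 + 980) = 179.7 kΩ.
V_out = 37.2 × 179.7 / (150 + 179.7) = 37.2 × 179.7/329.7 = 20.3 V.

V_out ≈ 20.3 V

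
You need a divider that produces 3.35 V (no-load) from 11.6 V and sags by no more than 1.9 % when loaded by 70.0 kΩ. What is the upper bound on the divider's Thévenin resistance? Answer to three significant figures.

Loading drop = R_th/(R_th + R_L) ≤ 0.0190, so R_th ≤ R_L · ε/(1−ε) = 70.0 kΩ × 0.0190/0.9810 = 1.36 kΩ.
(Any R1, R2 with R2/(R1+R2) = 0.289 and R1‖R2 ≤ 1.36 kΩ will meet the spec.)

R_th ≤ 1.36 kΩ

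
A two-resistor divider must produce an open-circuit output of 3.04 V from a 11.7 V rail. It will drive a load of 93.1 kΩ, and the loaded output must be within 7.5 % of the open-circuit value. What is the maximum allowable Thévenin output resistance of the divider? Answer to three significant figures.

R_th ≤ 7.55 kΩ

Loading drop = R_th/(R_th + R_L) ≤ 0.0750, so R_th ≤ R_L · ε/(1−ε) = 93.1 kΩ × 0.0750/0.9250 = 7.55 kΩ.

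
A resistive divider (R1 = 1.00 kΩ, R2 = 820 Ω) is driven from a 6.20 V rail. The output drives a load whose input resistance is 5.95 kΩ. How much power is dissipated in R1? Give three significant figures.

Total resistance from the source is R1 + (R2‖R_L) = 1721 Ω, so I = 6.20/1721 Ω = 3.603 mA.
P = I²·R1 = (3.603 mA)² × 1.00 kΩ = 13.0 mW.

P ≈ 13.0 mW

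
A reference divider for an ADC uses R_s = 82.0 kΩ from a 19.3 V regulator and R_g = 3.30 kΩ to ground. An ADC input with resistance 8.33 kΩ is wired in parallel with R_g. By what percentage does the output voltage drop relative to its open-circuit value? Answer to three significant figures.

Unloaded V = 19.3 × 3.30/85.30 = 0.7467 V.
Loaded: R_g‖R_L = 2.364 kΩ, giving V = 19.3 × 2.364/84.36 = 0.5407 V.
Drop = (0.7467 − 0.5407) / 0.7467 = 27.6 %.

27.6 %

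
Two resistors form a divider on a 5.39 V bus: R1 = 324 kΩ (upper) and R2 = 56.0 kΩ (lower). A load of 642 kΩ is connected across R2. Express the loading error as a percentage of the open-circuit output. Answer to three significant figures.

6.92 %

The divider's output (Thévenin) resistance is R1‖R2 = 47.75 kΩ.
Fractional drop under load = R_th/(R_th + R_L) = 47.75 / (47.75 + 642) = 0.06922.
So the output falls by 6.92 %.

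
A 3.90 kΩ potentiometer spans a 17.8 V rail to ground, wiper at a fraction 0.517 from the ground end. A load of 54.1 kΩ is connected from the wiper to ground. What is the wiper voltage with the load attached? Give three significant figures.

The wiper splits the pot into (1−α)R = 1.884 kΩ above and αR = 2.016 kΩ below.
Lower section ‖ load = 1.944 kΩ.
V_wiper = 17.8 × 1.944/(1.884 + 1.944) = 9.04 V.

V ≈ 9.04 V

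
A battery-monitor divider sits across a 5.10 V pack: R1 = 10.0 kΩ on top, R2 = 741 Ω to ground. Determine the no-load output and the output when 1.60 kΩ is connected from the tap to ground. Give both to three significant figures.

Open-circuit: V = 5.10 × 741/(10000 + 741) = 0.352 V.
With the load, R2 becomes R2‖R_L = 506.5 Ω, so V = 5.10 × 506.5/10510 = 0.246 V.

Unloaded: 0.352 V; loaded: 0.246 V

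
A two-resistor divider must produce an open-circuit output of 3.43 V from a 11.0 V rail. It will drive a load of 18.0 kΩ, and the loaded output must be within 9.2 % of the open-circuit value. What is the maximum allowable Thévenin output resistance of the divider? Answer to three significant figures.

R_th ≤ 1.82 kΩ

Loading drop = R_th/(R_th + R_L) ≤ 0.0920, so R_th ≤ R_L · ε/(1−ε) = 18.0 kΩ × 0.0920/0.9080 = 1.82 kΩ.
(Any R1, R2 with R2/(R1+R2) = 0.312 and R1‖R2 ≤ 1.82 kΩ will meet the spec.)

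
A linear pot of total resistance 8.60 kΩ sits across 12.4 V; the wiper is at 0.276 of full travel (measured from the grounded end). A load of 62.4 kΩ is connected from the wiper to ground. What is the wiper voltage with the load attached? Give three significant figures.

The wiper splits the pot into (1−α)R = 6.226 kΩ above and αR = 2.374 kΩ below.
Lower section ‖ load = 2.287 kΩ.
V_wiper = 12.4 × 2.287/(6.226 + 2.287) = 3.33 V.

V ≈ 3.33 V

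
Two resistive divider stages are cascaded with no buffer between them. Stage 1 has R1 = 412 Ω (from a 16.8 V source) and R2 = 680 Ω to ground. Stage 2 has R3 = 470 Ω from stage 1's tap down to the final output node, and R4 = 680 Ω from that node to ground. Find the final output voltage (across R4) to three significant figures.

V_out ≈ 5.06 V

Stage 2 presents R3+R4 = 1150 Ω as a load on stage 1's tap.
Stage 1's lower leg becomes R2‖(R3+R4) = 427.3 Ω, so V_mid = 16.8 × 427.3/839.3 = 8.553 V.
Stage 2 is itself unloaded: V_out = V_mid × R4/(R3+R4) = 8.553 × 680/1150 = 5.06 V.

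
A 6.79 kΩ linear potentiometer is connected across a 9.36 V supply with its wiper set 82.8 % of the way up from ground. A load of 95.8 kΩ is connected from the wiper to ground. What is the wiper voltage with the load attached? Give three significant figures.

V ≈ 7.67 V

The wiper splits the pot into (1−α)R = 1.168 kΩ above and αR = 5.622 kΩ below.
Lower section ‖ load = 5.310 kΩ.
V_wiper = 9.36 × 5.310/(1.168 + 5.310) = 7.67 V.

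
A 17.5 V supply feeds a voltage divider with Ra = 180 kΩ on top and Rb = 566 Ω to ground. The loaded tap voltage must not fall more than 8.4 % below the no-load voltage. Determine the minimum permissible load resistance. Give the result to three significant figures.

Output resistance R_th = Ra‖Rb = (180000 × 566)/180600 = 564.2 Ω.
The fractional drop is R_th/(R_th + R_L); requiring this ≤ 0.0840 gives R_L ≥ R_th(1/0.0840 − 1) = 564.2 × 10.90 = 6.15 kΩ.

R_L(min) ≈ 6.15 kΩ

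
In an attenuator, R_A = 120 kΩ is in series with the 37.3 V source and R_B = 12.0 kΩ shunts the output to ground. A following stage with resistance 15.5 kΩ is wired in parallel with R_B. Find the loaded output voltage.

The load sits in parallel with R_B: R_B‖R_L = (12.0 × 15.5) / (12.0 + 15.5) = 6.764 kΩ.
V_out = 37.3 × 6.764 / (120 + 6.764) = 37.3 × 6.764/126.8 = 1.99 V.
(Unloaded it would have been 3.39 V.)

V_out ≈ 1.99 V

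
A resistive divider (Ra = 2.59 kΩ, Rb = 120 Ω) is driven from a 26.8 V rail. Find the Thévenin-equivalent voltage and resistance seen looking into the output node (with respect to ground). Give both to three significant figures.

V_th is the open-circuit tap voltage: 26.8 × 120/(2590 + 120) = 1.19 V.
With the supply zeroed, Ra and Rb appear in parallel from the tap: R_th = Ra‖Rb = (2590 × 120)/2710 = 115 Ω.

V_th = 1.19 V, R_th = 115 Ω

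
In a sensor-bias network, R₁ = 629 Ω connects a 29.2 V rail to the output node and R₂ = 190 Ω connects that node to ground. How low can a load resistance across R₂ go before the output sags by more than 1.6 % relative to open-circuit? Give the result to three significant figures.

Output resistance R_th = R₁‖R₂ = (629 × 190)/819.0 = 145.9 Ω.
The fractional drop is R_th/(R_th + R_L); requiring this ≤ 0.0160 gives R_L ≥ R_th(1/0.0160 − 1) = 145.9 × 61.50 = 8.97 kΩ.

R_L(min) ≈ 8.97 kΩ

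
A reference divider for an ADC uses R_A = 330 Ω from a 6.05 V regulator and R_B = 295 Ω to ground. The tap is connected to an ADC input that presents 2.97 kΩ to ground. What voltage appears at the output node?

V_out ≈ 2.71 V

The load sits in parallel with R_B: R_B‖R_L = (295 × 2970) / (295 + 2970) = 268.3 Ω.
V_out = 6.05 × 268.3 / (330 + 268.3) = 6.05 × 268.3/598.3 = 2.71 V.
(Unloaded it would have been 2.86 V.)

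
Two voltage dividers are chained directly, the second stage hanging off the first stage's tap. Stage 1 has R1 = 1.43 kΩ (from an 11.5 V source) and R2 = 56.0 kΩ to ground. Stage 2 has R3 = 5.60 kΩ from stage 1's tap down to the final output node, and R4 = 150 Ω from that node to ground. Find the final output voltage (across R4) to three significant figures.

V_out ≈ 0.235 V

Stage 2 presents R3+R4 = 5750 Ω as a load on stage 1's tap.
Stage 1's lower leg becomes R2‖(R3+R4) = 5215 Ω, so V_mid = 11.5 × 5215/6645 = 9.025 V.
Stage 2 is itself unloaded: V_out = V_mid × R4/(R3+R4) = 9.025 × 150/5750 = 0.235 V.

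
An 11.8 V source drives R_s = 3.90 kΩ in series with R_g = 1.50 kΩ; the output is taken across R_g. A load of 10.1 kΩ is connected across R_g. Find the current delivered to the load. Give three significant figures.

R_g‖R_L = 1.306 kΩ; V_out = 11.8 × 1.306/5.206 = 2.960 V.
I_L = V_out / R_L = 2.960 / 10.1 kΩ = 0.293 mA.

I_L ≈ 0.293 mA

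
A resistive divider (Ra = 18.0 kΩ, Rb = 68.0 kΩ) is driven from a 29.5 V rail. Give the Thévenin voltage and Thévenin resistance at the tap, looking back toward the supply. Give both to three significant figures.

V_th = 23.3 V, R_th = 14.2 kΩ

V_th is the open-circuit tap voltage: 29.5 × 68.0/(18.0 + 68.0) = 23.3 V.
With the supply zeroed, Ra and Rb appear in parallel from the tap: R_th = Ra‖Rb = (18.0 × 68.0)/86.00 = 14.2 kΩ.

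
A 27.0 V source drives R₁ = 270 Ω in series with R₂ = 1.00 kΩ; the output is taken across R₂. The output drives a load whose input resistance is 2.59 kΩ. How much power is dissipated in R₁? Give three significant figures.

Total resistance from the source is R₁ + (R₂‖R_L) = 991.4 Ω, so I = 27.0/991.4 Ω = 27.23 mA.
P = I²·R₁ = (27.23 mA)² × 270 Ω = 200 mW.

P ≈ 200 mW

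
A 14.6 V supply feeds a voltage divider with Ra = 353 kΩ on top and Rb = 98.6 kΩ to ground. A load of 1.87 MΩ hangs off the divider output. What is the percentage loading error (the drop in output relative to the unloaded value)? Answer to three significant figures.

The divider's output (Thévenin) resistance is Ra‖Rb = 77.07 kΩ.
Fractional drop under load = R_th/(R_th + R_L) = 77.07 / (77.07 + 1870) = 0.03958.
So the output falls by 3.96 %.

3.96 %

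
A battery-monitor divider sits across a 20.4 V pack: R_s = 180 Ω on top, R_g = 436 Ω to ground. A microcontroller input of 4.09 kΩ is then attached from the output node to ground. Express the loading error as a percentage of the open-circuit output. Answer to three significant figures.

The divider's output (Thévenin) resistance is R_s‖R_g = 127.4 Ω.
Fractional drop under load = R_th/(R_th + R_L) = 127.4 / (127.4 + 4090) = 0.03021.
So the output falls by 3.02 %.

3.02 %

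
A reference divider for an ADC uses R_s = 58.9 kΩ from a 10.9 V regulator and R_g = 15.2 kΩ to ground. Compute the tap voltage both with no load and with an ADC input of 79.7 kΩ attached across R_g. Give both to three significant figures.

Open-circuit: V = 10.9 × 15.2/(58.9 + 15.2) = 2.24 V.
With the load, R_g becomes R_g‖R_L = 12.77 kΩ, so V = 10.9 × 12.77/71.67 = 1.94 V.

Unloaded: 2.24 V; loaded: 1.94 V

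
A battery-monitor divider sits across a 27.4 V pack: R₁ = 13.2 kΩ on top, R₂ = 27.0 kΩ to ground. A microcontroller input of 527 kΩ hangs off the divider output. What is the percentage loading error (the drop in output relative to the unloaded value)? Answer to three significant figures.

The divider's output (Thévenin) resistance is R₁‖R₂ = 8.866 kΩ.
Fractional drop under load = R_th/(R_th + R_L) = 8.866 / (8.866 + 527) = 0.01654.
So the output falls by 1.65 %.

1.65 %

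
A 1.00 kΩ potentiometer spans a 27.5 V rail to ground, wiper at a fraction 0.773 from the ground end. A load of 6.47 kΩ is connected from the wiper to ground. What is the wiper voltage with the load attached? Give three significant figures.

V ≈ 20.7 V

The wiper splits the pot into (1−α)R = 227.0 Ω above and αR = 773.0 Ω below.
Lower section ‖ load = 690.5 Ω.
V_wiper = 27.5 × 690.5/(227.0 + 690.5) = 20.7 V.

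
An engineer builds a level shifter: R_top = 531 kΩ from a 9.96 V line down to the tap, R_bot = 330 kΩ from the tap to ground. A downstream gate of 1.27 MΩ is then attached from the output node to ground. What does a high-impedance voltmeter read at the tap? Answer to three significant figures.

The load sits in parallel with R_bot: R_bot‖R_L = (330 × 1270) / (330 + 1270) = 261.9 kΩ.
V_out = 9.96 × 261.9 / (531 + 261.9) = 9.96 × 261.9/792.9 = 3.29 V.
(Unloaded it would have been 3.82 V.)

V_out ≈ 3.29 V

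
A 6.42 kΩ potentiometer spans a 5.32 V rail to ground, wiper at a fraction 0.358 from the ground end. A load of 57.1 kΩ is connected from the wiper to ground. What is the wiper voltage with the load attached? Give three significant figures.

V ≈ 1.86 V

The wiper splits the pot into (1−α)R = 4.122 kΩ above and αR = 2.298 kΩ below.
Lower section ‖ load = 2.209 kΩ.
V_wiper = 5.32 × 2.209/(4.122 + 2.209) = 1.86 V.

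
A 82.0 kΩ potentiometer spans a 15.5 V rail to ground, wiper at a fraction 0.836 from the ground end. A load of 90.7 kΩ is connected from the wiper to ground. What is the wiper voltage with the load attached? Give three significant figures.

V ≈ 11.5 V

The wiper splits the pot into (1−α)R = 13.45 kΩ above and αR = 68.55 kΩ below.
Lower section ‖ load = 39.04 kΩ.
V_wiper = 15.5 × 39.04/(13.45 + 39.04) = 11.5 V.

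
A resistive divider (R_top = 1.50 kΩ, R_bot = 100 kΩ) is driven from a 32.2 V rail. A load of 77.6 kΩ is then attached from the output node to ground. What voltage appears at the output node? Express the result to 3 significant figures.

V_out ≈ 31.1 V

The load sits in parallel with R_bot: R_bot‖R_L = (100 × 77.6) / (100 + 77.6) = 43.69 kΩ.
V_out = 32.2 × 43.69 / (1.50 + 43.69) = 32.2 × 43.69/45.19 = 31.1 V.
(Unloaded it would have been 31.7 V.)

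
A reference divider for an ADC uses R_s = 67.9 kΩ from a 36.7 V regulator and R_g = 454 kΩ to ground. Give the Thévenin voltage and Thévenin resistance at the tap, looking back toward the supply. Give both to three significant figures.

V_th = 31.9 V, R_th = 59.1 kΩ

V_th is the open-circuit tap voltage: 36.7 × 454/(67.9 + 454) = 31.9 V.
With the supply zeroed, R_s and R_g appear in parallel from the tap: R_th = R_s‖R_g = (67.9 × 454)/521.9 = 59.1 kΩ.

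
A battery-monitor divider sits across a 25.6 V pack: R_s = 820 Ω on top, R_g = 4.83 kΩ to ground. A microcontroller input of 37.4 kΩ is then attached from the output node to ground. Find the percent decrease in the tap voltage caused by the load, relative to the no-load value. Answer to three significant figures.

1.84 %

The divider's output (Thévenin) resistance is R_s‖R_g = 701.0 Ω.
Fractional drop under load = R_th/(R_th + R_L) = 701.0 / (701.0 + 37400) = 0.01840.
So the output falls by 1.84 %.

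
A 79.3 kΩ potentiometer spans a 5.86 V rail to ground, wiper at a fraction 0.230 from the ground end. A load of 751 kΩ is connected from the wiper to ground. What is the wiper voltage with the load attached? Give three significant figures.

The wiper splits the pot into (1−α)R = 61.06 kΩ above and αR = 18.24 kΩ below.
Lower section ‖ load = 17.81 kΩ.
V_wiper = 5.86 × 17.81/(61.06 + 17.81) = 1.32 V.

V ≈ 1.32 V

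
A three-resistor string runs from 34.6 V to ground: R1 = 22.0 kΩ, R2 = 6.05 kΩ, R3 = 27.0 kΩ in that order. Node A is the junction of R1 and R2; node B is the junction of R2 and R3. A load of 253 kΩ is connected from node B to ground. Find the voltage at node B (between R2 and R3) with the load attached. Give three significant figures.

V ≈ 16.1 V

At node B, R3 is in parallel with the load: R3‖R_L = 24.40 kΩ.
Below node A the resistance is R2 + (R3‖R_L) = 30.45 kΩ, so V_A = 34.6 × 30.45/52.45 = 20.09 V.
Then V_B = V_A × (R3‖R_L)/(R2 + R3‖R_L) = 20.09 × 24.40/30.45 = 16.1 V.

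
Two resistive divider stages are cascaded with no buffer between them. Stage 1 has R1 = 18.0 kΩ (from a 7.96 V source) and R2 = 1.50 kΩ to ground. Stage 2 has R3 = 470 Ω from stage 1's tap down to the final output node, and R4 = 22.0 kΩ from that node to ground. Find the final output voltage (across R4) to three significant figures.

V_out ≈ 0.565 V

Stage 2 presents R3+R4 = 22470 Ω as a load on stage 1's tap.
Stage 1's lower leg becomes R2‖(R3+R4) = 1406 Ω, so V_mid = 7.96 × 1406/19410 = 0.5768 V.
Stage 2 is itself unloaded: V_out = V_mid × R4/(R3+R4) = 0.5768 × 22000/22470 = 0.565 V.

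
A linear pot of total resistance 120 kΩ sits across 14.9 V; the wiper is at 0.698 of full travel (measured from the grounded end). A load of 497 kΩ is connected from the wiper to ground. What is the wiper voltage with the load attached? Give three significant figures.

V ≈ 9.90 V

The wiper splits the pot into (1−α)R = 36.24 kΩ above and αR = 83.76 kΩ below.
Lower section ‖ load = 71.68 kΩ.
V_wiper = 14.9 × 71.68/(36.24 + 71.68) = 9.90 V.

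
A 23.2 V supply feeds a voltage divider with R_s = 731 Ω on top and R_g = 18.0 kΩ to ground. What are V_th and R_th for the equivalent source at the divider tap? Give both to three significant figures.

V_th is the open-circuit tap voltage: 23.2 × 18000/(731 + 18000) = 22.3 V.
With the supply zeroed, R_s and R_g appear in parallel from the tap: R_th = R_s‖R_g = (731 × 18000)/18730 = 702 Ω.

V_th = 22.3 V, R_th = 702 Ω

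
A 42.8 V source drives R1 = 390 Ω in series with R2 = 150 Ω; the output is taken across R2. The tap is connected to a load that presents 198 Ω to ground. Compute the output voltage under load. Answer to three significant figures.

The load sits in parallel with R2: R2‖R_L = (150 × 198) / (150 + 198) = 85.34 Ω.
V_out = 42.8 × 85.34 / (390 + 85.34) = 42.8 × 85.34/475.3 = 7.68 V.

V_out ≈ 7.68 V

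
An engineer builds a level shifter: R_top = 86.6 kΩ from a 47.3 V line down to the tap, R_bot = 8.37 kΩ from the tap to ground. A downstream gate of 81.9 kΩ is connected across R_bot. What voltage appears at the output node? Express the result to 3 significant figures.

V_out ≈ 3.81 V

The load sits in parallel with R_bot: R_bot‖R_L = (8.37 × 81.9) / (8.37 + 81.9) = 7.594 kΩ.
V_out = 47.3 × 7.594 / (86.6 + 7.594) = 47.3 × 7.594/94.19 = 3.81 V.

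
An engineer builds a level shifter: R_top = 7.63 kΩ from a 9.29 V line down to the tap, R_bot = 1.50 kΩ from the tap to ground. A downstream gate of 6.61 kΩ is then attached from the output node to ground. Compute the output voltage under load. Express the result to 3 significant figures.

The load sits in parallel with R_bot: R_bot‖R_L = (1.50 × 6.61) / (1.50 + 6.61) = 1.223 kΩ.
V_out = 9.29 × 1.223 / (7.63 + 1.223) = 9.29 × 1.223/8.853 = 1.28 V.
(Unloaded it would have been 1.53 V.)

V_out ≈ 1.28 V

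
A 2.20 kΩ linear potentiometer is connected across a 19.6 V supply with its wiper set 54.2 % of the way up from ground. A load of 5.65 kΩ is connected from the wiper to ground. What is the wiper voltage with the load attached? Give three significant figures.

The wiper splits the pot into (1−α)R = 1.008 kΩ above and αR = 1.192 kΩ below.
Lower section ‖ load = 0.9846 kΩ.
V_wiper = 19.6 × 0.9846/(1.008 + 0.9846) = 9.69 V.

V ≈ 9.69 V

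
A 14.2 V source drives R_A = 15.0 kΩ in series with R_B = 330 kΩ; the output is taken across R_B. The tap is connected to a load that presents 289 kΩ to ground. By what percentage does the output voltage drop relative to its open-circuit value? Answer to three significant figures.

4.73 %

The divider's output (Thévenin) resistance is R_A‖R_B = 14.35 kΩ.
Fractional drop under load = R_th/(R_th + R_L) = 14.35 / (14.35 + 289) = 0.04730.
So the output falls by 4.73 %.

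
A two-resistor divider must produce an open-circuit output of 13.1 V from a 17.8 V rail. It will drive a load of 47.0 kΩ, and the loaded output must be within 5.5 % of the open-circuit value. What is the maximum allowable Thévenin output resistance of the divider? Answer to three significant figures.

R_th ≤ 2.74 kΩ

Loading drop = R_th/(R_th + R_L) ≤ 0.0550, so R_th ≤ R_L · ε/(1−ε) = 47.0 kΩ × 0.0550/0.9450 = 2.74 kΩ.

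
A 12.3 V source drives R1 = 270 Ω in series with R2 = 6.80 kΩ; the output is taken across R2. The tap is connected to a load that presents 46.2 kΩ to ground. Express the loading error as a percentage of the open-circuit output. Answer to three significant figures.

0.559 %

The divider's output (Thévenin) resistance is R1‖R2 = 259.7 Ω.
Fractional drop under load = R_th/(R_th + R_L) = 259.7 / (259.7 + 46200) = 0.005590.
So the output falls by 0.559 %.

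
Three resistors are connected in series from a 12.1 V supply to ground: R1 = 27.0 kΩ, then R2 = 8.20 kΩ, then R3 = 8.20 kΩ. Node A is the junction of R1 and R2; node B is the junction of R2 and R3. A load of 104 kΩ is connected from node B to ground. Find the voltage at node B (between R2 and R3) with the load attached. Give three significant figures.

V ≈ 2.15 V

At node B, R3 is in parallel with the load: R3‖R_L = 7.601 kΩ.
Below node A the resistance is R2 + (R3‖R_L) = 15.80 kΩ, so V_A = 12.1 × 15.80/42.80 = 4.467 V.
Then V_B = V_A × (R3‖R_L)/(R2 + R3‖R_L) = 4.467 × 7.601/15.80 = 2.15 V.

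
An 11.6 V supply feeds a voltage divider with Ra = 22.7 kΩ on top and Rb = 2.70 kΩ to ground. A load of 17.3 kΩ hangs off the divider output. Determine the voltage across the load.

The load sits in parallel with Rb: Rb‖R_L = (2.70 × 17.3) / (2.70 + 17.3) = 2.336 kΩ.
V_out = 11.6 × 2.336 / (22.7 + 2.336) = 11.6 × 2.336/25.04 = 1.08 V.
(Unloaded it would have been 1.23 V.)

V_out ≈ 1.08 V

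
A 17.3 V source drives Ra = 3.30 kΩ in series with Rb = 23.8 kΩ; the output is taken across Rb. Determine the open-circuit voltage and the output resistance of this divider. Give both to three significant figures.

V_th is the open-circuit tap voltage: 17.3 × 23.8/(3.30 + 23.8) = 15.2 V.
With the supply zeroed, Ra and Rb appear in parallel from the tap: R_th = Ra‖Rb = (3.30 × 23.8)/27.10 = 2.90 kΩ.

V_th = 15.2 V, R_th = 2.90 kΩ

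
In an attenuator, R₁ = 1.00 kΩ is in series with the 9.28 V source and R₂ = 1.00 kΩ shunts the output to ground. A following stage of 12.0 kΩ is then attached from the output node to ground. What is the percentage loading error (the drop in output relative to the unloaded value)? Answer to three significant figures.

4.00 %

The divider's output (Thévenin) resistance is R₁‖R₂ = 0.5000 kΩ.
Fractional drop under load = R_th/(R_th + R_L) = 0.5000 / (0.5000 + 12.0) = 0.04000.
So the output falls by 4.00 %.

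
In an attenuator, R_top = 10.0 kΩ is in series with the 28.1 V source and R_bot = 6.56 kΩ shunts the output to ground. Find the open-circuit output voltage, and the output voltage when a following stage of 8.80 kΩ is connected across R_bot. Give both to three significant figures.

Unloaded: 11.1 V; loaded: 7.68 V

Open-circuit: V = 28.1 × 6.56/(10.0 + 6.56) = 11.1 V.
With the load, R_bot becomes R_bot‖R_L = 3.758 kΩ, so V = 28.1 × 3.758/13.76 = 7.68 V.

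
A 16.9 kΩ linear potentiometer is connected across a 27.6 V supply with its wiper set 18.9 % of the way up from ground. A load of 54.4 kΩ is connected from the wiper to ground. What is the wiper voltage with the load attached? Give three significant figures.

V ≈ 4.98 V

The wiper splits the pot into (1−α)R = 13.71 kΩ above and αR = 3.194 kΩ below.
Lower section ‖ load = 3.017 kΩ.
V_wiper = 27.6 × 3.017/(13.71 + 3.017) = 4.98 V.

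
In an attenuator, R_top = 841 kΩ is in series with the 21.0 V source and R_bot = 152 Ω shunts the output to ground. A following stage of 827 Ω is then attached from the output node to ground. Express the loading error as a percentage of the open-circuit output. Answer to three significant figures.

The divider's output (Thévenin) resistance is R_top‖R_bot = 152.0 Ω.
Fractional drop under load = R_th/(R_th + R_L) = 152.0 / (152.0 + 827) = 0.1552.
So the output falls by 15.5 %.

15.5 %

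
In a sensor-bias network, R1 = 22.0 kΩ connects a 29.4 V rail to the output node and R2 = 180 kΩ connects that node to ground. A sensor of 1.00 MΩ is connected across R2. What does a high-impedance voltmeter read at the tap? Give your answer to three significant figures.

The load sits in parallel with R2: R2‖R_L = (180 × 1000) / (180 + 1000) = 152.5 kΩ.
V_out = 29.4 × 152.5 / (22.0 + 152.5) = 29.4 × 152.5/174.5 = 25.7 V.
(Unloaded it would have been 26.2 V.)

V_out ≈ 25.7 V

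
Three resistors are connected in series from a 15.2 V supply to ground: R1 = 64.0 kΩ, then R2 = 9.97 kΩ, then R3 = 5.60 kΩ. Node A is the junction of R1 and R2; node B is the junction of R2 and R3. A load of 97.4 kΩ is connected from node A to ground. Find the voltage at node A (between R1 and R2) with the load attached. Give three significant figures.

Below node A the series string R2+R3 = 15.57 kΩ sits in parallel with the 97.4 kΩ load: 13.42 kΩ.
V_A = 15.2 × 13.42/(64.0 + 13.42) = 2.64 V.

V ≈ 2.64 V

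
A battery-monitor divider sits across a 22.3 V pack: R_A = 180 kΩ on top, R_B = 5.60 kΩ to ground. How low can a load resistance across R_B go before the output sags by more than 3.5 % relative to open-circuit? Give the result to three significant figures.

R_L(min) ≈ 150 kΩ

Output resistance R_th = R_A‖R_B = (180 × 5.60)/185.6 = 5.431 kΩ.
The fractional drop is R_th/(R_th + R_L); requiring this ≤ 0.0350 gives R_L ≥ R_th(1/0.0350 − 1) = 5.431 × 27.57 = 150 kΩ.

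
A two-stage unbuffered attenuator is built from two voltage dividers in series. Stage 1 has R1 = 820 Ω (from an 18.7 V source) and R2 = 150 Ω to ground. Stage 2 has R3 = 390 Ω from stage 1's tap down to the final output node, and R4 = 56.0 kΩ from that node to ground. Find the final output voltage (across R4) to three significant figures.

Stage 2 presents R3+R4 = 56390 Ω as a load on stage 1's tap.
Stage 1's lower leg becomes R2‖(R3+R4) = 149.6 Ω, so V_mid = 18.7 × 149.6/969.6 = 2.885 V.
Stage 2 is itself unloaded: V_out = V_mid × R4/(R3+R4) = 2.885 × 56000/56390 = 2.87 V.

V_out ≈ 2.87 V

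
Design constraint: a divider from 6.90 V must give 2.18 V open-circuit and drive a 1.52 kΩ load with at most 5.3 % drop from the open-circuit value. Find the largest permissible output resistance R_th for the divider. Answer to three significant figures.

Loading drop = R_th/(R_th + R_L) ≤ 0.0530, so R_th ≤ R_L · ε/(1−ε) = 1.52 kΩ × 0.0530/0.9470 = 85.1 Ω.
(Any R1, R2 with R2/(R1+R2) = 0.316 and R1‖R2 ≤ 85.1 Ω will meet the spec.)

R_th ≤ 85.1 Ω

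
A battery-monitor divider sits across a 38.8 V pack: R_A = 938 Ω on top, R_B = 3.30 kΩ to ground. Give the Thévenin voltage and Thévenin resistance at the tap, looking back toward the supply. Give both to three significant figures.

V_th = 30.2 V, R_th = 730 Ω

V_th is the open-circuit tap voltage: 38.8 × 3300/(938 + 3300) = 30.2 V.
With the supply zeroed, R_A and R_B appear in parallel from the tap: R_th = R_A‖R_B = (938 × 3300)/4238 = 730 Ω.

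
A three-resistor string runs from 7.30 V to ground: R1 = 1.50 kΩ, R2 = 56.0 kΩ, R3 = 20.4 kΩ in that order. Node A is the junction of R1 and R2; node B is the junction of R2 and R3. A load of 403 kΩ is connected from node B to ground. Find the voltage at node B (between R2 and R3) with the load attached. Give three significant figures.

At node B, R3 is in parallel with the load: R3‖R_L = 19.42 kΩ.
Below node A the resistance is R2 + (R3‖R_L) = 75.42 kΩ, so V_A = 7.30 × 75.42/76.92 = 7.158 V.
Then V_B = V_A × (R3‖R_L)/(R2 + R3‖R_L) = 7.158 × 19.42/75.42 = 1.84 V.

V ≈ 1.84 V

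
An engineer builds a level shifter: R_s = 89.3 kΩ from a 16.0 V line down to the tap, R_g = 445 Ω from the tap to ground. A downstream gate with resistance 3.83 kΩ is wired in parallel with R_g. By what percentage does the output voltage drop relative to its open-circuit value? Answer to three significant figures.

10.4 %

The divider's output (Thévenin) resistance is R_s‖R_g = 442.8 Ω.
Fractional drop under load = R_th/(R_th + R_L) = 442.8 / (442.8 + 3830) = 0.1036.
So the output falls by 10.4 %.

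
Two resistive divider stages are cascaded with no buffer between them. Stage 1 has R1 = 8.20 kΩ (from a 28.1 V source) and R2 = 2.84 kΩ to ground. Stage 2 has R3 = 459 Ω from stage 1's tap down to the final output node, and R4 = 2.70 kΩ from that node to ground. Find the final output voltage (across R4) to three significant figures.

Stage 2 presents R3+R4 = 3159 Ω as a load on stage 1's tap.
Stage 1's lower leg becomes R2‖(R3+R4) = 1496 Ω, so V_mid = 28.1 × 1496/9696 = 4.334 V.
Stage 2 is itself unloaded: V_out = V_mid × R4/(R3+R4) = 4.334 × 2700/3159 = 3.70 V.

V_out ≈ 3.70 V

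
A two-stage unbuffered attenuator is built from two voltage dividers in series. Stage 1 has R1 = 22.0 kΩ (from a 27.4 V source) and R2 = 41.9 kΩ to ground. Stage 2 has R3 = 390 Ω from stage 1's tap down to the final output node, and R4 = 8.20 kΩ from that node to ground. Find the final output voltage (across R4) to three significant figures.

V_out ≈ 6.40 V

Stage 2 presents R3+R4 = 8590 Ω as a load on stage 1's tap.
Stage 1's lower leg becomes R2‖(R3+R4) = 7129 Ω, so V_mid = 27.4 × 7129/29130 = 6.706 V.
Stage 2 is itself unloaded: V_out = V_mid × R4/(R3+R4) = 6.706 × 8200/8590 = 6.40 V.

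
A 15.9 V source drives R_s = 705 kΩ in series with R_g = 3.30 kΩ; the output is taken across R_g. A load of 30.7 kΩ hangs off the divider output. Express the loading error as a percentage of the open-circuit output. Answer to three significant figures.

The divider's output (Thévenin) resistance is R_s‖R_g = 3.285 kΩ.
Fractional drop under load = R_th/(R_th + R_L) = 3.285 / (3.285 + 30.7) = 0.09665.
So the output falls by 9.67 %.

9.67 %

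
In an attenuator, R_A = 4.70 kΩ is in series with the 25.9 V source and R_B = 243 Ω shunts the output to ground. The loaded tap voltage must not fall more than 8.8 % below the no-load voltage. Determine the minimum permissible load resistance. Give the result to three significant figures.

Output resistance R_th = R_A‖R_B = (4700 × 243)/4943 = 231.1 Ω.
The fractional drop is R_th/(R_th + R_L); requiring this ≤ 0.0880 gives R_L ≥ R_th(1/0.0880 − 1) = 231.1 × 10.36 = 2.39 kΩ.

R_L(min) ≈ 2.39 kΩ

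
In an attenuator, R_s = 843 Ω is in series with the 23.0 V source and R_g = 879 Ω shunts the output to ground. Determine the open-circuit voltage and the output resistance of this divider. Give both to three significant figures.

V_th is the open-circuit tap voltage: 23.0 × 879/(843 + 879) = 11.7 V.
With the supply zeroed, R_s and R_g appear in parallel from the tap: R_th = R_s‖R_g = (843 × 879)/1722 = 430 Ω.

V_th = 11.7 V, R_th = 430 Ω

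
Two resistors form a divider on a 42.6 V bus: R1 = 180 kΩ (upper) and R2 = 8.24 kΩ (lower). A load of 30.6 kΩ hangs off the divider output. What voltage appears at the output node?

V_out ≈ 1.48 V

The load sits in parallel with R2: R2‖R_L = (8.24 × 30.6) / (8.24 + 30.6) = 6.492 kΩ.
V_out = 42.6 × 6.492 / (180 + 6.492) = 42.6 × 6.492/186.5 = 1.48 V.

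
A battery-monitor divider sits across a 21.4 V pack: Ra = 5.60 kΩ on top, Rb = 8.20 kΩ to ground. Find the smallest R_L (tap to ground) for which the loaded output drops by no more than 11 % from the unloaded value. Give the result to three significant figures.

Output resistance R_th = Ra‖Rb = (5.60 × 8.20)/13.80 = 3.328 kΩ.
The fractional drop is R_th/(R_th + R_L); requiring this ≤ 0.110 gives R_L ≥ R_th(1/0.110 − 1) = 3.328 × 8.091 = 26.9 kΩ.

R_L(min) ≈ 26.9 kΩ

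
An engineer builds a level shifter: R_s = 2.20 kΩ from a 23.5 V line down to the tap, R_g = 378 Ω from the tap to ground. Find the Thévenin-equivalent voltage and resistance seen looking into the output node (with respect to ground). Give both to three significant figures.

V_th is the open-circuit tap voltage: 23.5 × 378/(2200 + 378) = 3.45 V.
With the supply zeroed, R_s and R_g appear in parallel from the tap: R_th = R_s‖R_g = (2200 × 378)/2578 = 323 Ω.

V_th = 3.45 V, R_th = 323 Ω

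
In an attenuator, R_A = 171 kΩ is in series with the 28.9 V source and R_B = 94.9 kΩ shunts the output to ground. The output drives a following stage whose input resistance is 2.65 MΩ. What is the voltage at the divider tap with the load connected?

The load sits in parallel with R_B: R_B‖R_L = (94.9 × 2650) / (94.9 + 2650) = 91.62 kΩ.
V_out = 28.9 × 91.62 / (171 + 91.62) = 28.9 × 91.62/262.6 = 10.1 V.
(Unloaded it would have been 10.3 V.)

V_out ≈ 10.1 V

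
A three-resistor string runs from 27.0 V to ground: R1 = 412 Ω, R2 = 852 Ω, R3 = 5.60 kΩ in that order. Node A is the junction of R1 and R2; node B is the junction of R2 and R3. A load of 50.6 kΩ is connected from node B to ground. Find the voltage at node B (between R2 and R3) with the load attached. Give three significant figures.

At node B, R3 is in parallel with the load: R3‖R_L = 5042 Ω.
Below node A the resistance is R2 + (R3‖R_L) = 5894 Ω, so V_A = 27.0 × 5894/6306 = 25.24 V.
Then V_B = V_A × (R3‖R_L)/(R2 + R3‖R_L) = 25.24 × 5042/5894 = 21.6 V.

V ≈ 21.6 V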